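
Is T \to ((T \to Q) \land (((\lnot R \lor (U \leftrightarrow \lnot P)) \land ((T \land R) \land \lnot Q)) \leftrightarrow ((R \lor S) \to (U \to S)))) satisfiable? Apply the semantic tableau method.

Initial set: {(T \to ((T \to Q) \land (((\lnot R \lor (U \leftrightarrow \lnot P)) \land ((T \land R) \land \lnot Q)) \leftrightarrow ((R \lor S) \to (U \to S)))))}.
(T \to ((T \to Q) \land (((\lnot R \lor (U \leftrightarrow \lnot P)) \land ((T \land R) \land \lnot Q)) \leftrightarrow ((R \lor S) \to (U \to S))))): β-rule — branch into \lnot T  //  ((T \to Q) \land (((\lnot R \lor (U \leftrightarrow \lnot P)) \land ((T \land R) \land \lnot Q)) \leftrightarrow ((R \lor S) \to (U \to S)))).
  branch 1 (add \lnot T):
    ○ open, literals {T=F}.
  branch 2 (add ((T \to Q) \land (((\lnot R \lor (U \leftrightarrow \lnot P)) \land ((T \land R) \land \lnot Q)) \leftrightarrow ((R \lor S) \to (U \to S))))):
    ((T \to Q) \land (((\lnot R \lor (U \leftrightarrow \lnot P)) \land ((T \land R) \land \lnot Q)) \leftrightarrow ((R \lor S) \to (U \to S)))): α-rule — add (T \to Q), (((\lnot R \lor (U \leftrightarrow \lnot P)) \land ((T \land R) \land \lnot Q)) \leftrightarrow ((R \lor S) \to (U \to S))).
    (T \to Q): β-rule — branch into \lnot T  //  Q.
      branch 2.1 (add \lnot T):
        (((\lnot R \lor (U \leftrightarrow \lnot P)) \land ((T \land R) \land \lnot Q)) \leftrightarrow ((R \lor S) \to (U \to S))): β-rule — branch into ((\lnot R \lor (U \leftrightarrow \lnot P)) \land ((T \land R) \land \lnot Q)), ((R \lor S) \to (U \to S))  //  \lnot ((\lnot R \lor (U \leftrightarrow \lnot P)) \land ((T \land R) \land \lnot Q)), \lnot ((R \lor S) \to (U \to S)).
          branch 2.1.1 (add ((\lnot R \lor (U \leftrightarrow \lnot P)) \land ((T \land R) \land \lnot Q)), ((R \lor S) \to (U \to S))):
            ((\lnot R \lor (U \leftrightarrow \lnot P)) \land ((T \land R) \land \lnot Q)): α-rule — add (\lnot R \lor (U \leftrightarrow \lnot P)), ((T \land R) \land \lnot Q).
            ((T \land R) \land \lnot Q): α-rule — add (T \land R), \lnot Q.
            (T \land R): α-rule — add T, R.
            × closes — contains both T and \lnot T.
          branch 2.1.2 (add \lnot ((\lnot R \lor (U \leftrightarrow \lnot P)) \land ((T \land R) \land \lnot Q)), \lnot ((R \lor S) \to (U \to S))):
            \lnot ((R \lor S) \to (U \to S)): α-rule — add (R \lor S), \lnot (U \to S).
            \lnot (U \to S): α-rule — add U, \lnot S.
            \lnot ((\lnot R \lor (U \leftrightarrow \lnot P)) \land ((T \land R) \land \lnot Q)): β-rule — branch into \lnot (\lnot R \lor (U \leftrightarrow \lnot P))  //  \lnot ((T \land R) \land \lnot Q).
              branch 2.1.2.1 (add \lnot (\lnot R \lor (U \leftrightarrow \lnot P))):
                \lnot (\lnot R \lor (U \leftrightarrow \lnot P)): α-rule — add \lnot \lnot R, \lnot (U \leftrightarrow \lnot P).
                (R \lor S): β-rule — branch into R  //  S.
                  branch 2.1.2.1.1 (add R):
                    \lnot (U \leftrightarrow \lnot P): β-rule — branch into U, \lnot \lnot P  //  \lnot U, \lnot P.
                      branch 2.1.2.1.1.1 (add U, \lnot \lnot P):
                        ○ open, literals {P=T, R=T, S=F, T=F, U=T}.
                      branch 2.1.2.1.1.2 (add \lnot U, \lnot P):
                        × closes — contains both U and \lnot U.
                  branch 2.1.2.1.2 (add S):
                    × closes — contains both S and \lnot S.
              branch 2.1.2.2 (add \lnot ((T \land R) \land \lnot Q)):
                (R \lor S): β-rule — branch into R  //  S.
                  branch 2.1.2.2.1 (add R):
                    \lnot ((T \land R) \land \lnot Q): β-rule — branch into \lnot (T \land R)  //  \lnot \lnot Q.
                      branch 2.1.2.2.1.1 (add \lnot (T \land R)):
                        \lnot (T \land R): β-rule — branch into \lnot T  //  \lnot R.
                          branch 2.1.2.2.1.1.1 (add \lnot T):
                            ○ open, literals {R=T, S=F, T=F, U=T}.
                          branch 2.1.2.2.1.1.2 (add \lnot R):
                            × closes — contains both R and \lnot R.
                      branch 2.1.2.2.1.2 (add \lnot \lnot Q):
                        ○ open, literals {Q=T, R=T, S=F, T=F, U=T}.
                  branch 2.1.2.2.2 (add S):
                    × closes — contains both S and \lnot S.
      branch 2.2 (add Q):
        (((\lnot R \lor (U \leftrightarrow \lnot P)) \land ((T \land R) \land \lnot Q)) \leftrightarrow ((R \lor S) \to (U \to S))): β-rule — branch into ((\lnot R \lor (U \leftrightarrow \lnot P)) \land ((T \land R) \land \lnot Q)), ((R \lor S) \to (U \to S))  //  \lnot ((\lnot R \lor (U \leftrightarrow \lnot P)) \land ((T \land R) \land \lnot Q)), \lnot ((R \lor S) \to (U \to S)).
          branch 2.2.1 (add ((\lnot R \lor (U \leftrightarrow \lnot P)) \land ((T \land R) \land \lnot Q)), ((R \lor S) \to (U \to S))):
            ((\lnot R \lor (U \leftrightarrow \lnot P)) \land ((T \land R) \land \lnot Q)): α-rule — add (\lnot R \lor (U \leftrightarrow \lnot P)), ((T \land R) \land \lnot Q).
            ((T \land R) \land \lnot Q): α-rule — add (T \land R), \lnot Q.
            × closes — contains both Q and \lnot Q.
          branch 2.2.2 (add \lnot ((\lnot R \lor (U \leftrightarrow \lnot P)) \land ((T \land R) \land \lnot Q)), \lnot ((R \lor S) \to (U \to S))):
            \lnot ((R \lor S) \to (U \to S)): α-rule — add (R \lor S), \lnot (U \to S).
            \lnot (U \to S): α-rule — add U, \lnot S.
            \lnot ((\lnot R \lor (U \leftrightarrow \lnot P)) \land ((T \land R) \land \lnot Q)): β-rule — branch into \lnot (\lnot R \lor (U \leftrightarrow \lnot P))  //  \lnot ((T \land R) \land \lnot Q).
              branch 2.2.2.1 (add \lnot (\lnot R \lor (U \leftrightarrow \lnot P))):
                \lnot (\lnot R \lor (U \leftrightarrow \lnot P)): α-rule — add \lnot \lnot R, \lnot (U \leftrightarrow \lnot P).
                (R \lor S): β-rule — branch into R  //  S.
                  branch 2.2.2.1.1 (add R):
                    \lnot (U \leftrightarrow \lnot P): β-rule — branch into U, \lnot \lnot P  //  \lnot U, \lnot P.
                      branch 2.2.2.1.1.1 (add U, \lnot \lnot P):
                        ○ open, literals {P=T, Q=T, R=T, S=F, U=T}.
                      branch 2.2.2.1.1.2 (add \lnot U, \lnot P):
                        × closes — contains both U and \lnot U.
                  branch 2.2.2.1.2 (add S):
                    × closes — contains both S and \lnot S.
              branch 2.2.2.2 (add \lnot ((T \land R) \land \lnot Q)):
                (R \lor S): β-rule — branch into R  //  S.
                  branch 2.2.2.2.1 (add R):
                    \lnot ((T \land R) \land \lnot Q): β-rule — branch into \lnot (T \land R)  //  \lnot \lnot Q.
                      branch 2.2.2.2.1.1 (add \lnot (T \land R)):
                        \lnot (T \land R): β-rule — branch into \lnot T  //  \lnot R.
                          branch 2.2.2.2.1.1.1 (add \lnot T):
                            ○ open, literals {Q=T, R=T, S=F, T=F, U=T}.
                          branch 2.2.2.2.1.1.2 (add \lnot R):
                            × closes — contains both R and \lnot R.
                      branch 2.2.2.2.1.2 (add \lnot \lnot Q):
                        ○ open, literals {Q=T, R=T, S=F, U=T}.
                  branch 2.2.2.2.2 (add S):
                    × closes — contains both S and \lnot S.
10 branches closed, 7 open.
An open branch gives a satisfying assignment: T=F.

Satisfiable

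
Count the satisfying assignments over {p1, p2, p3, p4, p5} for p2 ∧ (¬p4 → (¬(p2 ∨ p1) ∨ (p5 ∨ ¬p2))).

12

Initial set: {(p2 ∧ (¬p4 → (¬(p2 ∨ p1) ∨ (p5 ∨ ¬p2))))}.
(p2 ∧ (¬p4 → (¬(p2 ∨ p1) ∨ (p5 ∨ ¬p2)))): α-rule — add p2, (¬p4 → (¬(p2 ∨ p1) ∨ (p5 ∨ ¬p2))).
(¬p4 → (¬(p2 ∨ p1) ∨ (p5 ∨ ¬p2))): β-rule — branch into ¬¬p4  //  (¬(p2 ∨ p1) ∨ (p5 ∨ ¬p2)).
  branch 1 (add ¬¬p4):
    ○ open, literals {p2=1, p4=1}.
  branch 2 (add (¬(p2 ∨ p1) ∨ (p5 ∨ ¬p2))):
    (¬(p2 ∨ p1) ∨ (p5 ∨ ¬p2)): β-rule — branch into ¬(p2 ∨ p1)  //  (p5 ∨ ¬p2).
      branch 2.1 (add ¬(p2 ∨ p1)):
        ¬(p2 ∨ p1): α-rule — add ¬p2, ¬p1.
        × closes — contains both p2 and ¬p2.
      branch 2.2 (add (p5 ∨ ¬p2)):
        (p5 ∨ ¬p2): β-rule — branch into p5  //  ¬p2.
          branch 2.2.1 (add p5):
            ○ open, literals {p2=1, p5=1}.
          branch 2.2.2 (add ¬p2):
            × closes — contains both p2 and ¬p2.
2 branches closed, 2 open.
Each open branch fixes some atoms; the unmentioned ones are free. Counting distinct full assignments: branch {p2=1, p4=1} (p1, p3, p5) contributes 8 new; branch {p2=1, p5=1} (p1, p3, p4) contributes 4 new. Total: 12.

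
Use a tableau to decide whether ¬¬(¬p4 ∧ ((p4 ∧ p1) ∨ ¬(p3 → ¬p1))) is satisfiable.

Initial set: {¬¬(¬p4 ∧ ((p4 ∧ p1) ∨ ¬(p3 → ¬p1)))}.
¬¬(¬p4 ∧ ((p4 ∧ p1) ∨ ¬(p3 → ¬p1))): drop double negation, giving (¬p4 ∧ ((p4 ∧ p1) ∨ ¬(p3 → ¬p1))).
(¬p4 ∧ ((p4 ∧ p1) ∨ ¬(p3 → ¬p1))): α-rule — add ¬p4, ((p4 ∧ p1) ∨ ¬(p3 → ¬p1)).
((p4 ∧ p1) ∨ ¬(p3 → ¬p1)): β-rule — branch into (p4 ∧ p1)  //  ¬(p3 → ¬p1).
  branch 1 (add (p4 ∧ p1)):
    (p4 ∧ p1): α-rule — add p4, p1.
    × closes — contains both p4 and ¬p4.
  branch 2 (add ¬(p3 → ¬p1)):
    ¬(p3 → ¬p1): α-rule — add p3, ¬¬p1.
    ○ open, literals {p1=T, p3=T, p4=F}.
1 branch closed, 1 open.
An open branch gives a satisfying assignment: p1=T, p3=T, p4=F.

Satisfiable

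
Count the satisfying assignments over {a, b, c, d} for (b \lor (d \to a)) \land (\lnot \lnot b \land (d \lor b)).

Initial set: {T ((b \lor (d \to a)) \land (\lnot \lnot b \land (d \lor b)))}.
T ((b \lor (d \to a)) \land (\lnot \lnot b \land (d \lor b))): α-rule — add T (b \lor (d \to a)), T (\lnot \lnot b \land (d \lor b)).
T (\lnot \lnot b \land (d \lor b)): α-rule — add T \lnot \lnot b, T (d \lor b).
T \lnot \lnot b: drop double negation, giving T b.
T (b \lor (d \to a)): β-rule — branch into T b  //  T (d \to a).
  branch 1 (add T b):
    T (d \lor b): β-rule — branch into T d  //  T b.
      branch 1.1 (add T d):
        ○ open, literals {b=1, d=1}.
      branch 1.2 (add T b):
        ○ open, literals {b=1}.
  branch 2 (add T (d \to a)):
    T (d \lor b): β-rule — branch into T d  //  T b.
      branch 2.1 (add T d):
        T (d \to a): β-rule — branch into F d  //  T a.
          branch 2.1.1 (add F d):
            × closes — contains both d and \lnot d.
          branch 2.1.2 (add T a):
            ○ open, literals {a=1, b=1, d=1}.
      branch 2.2 (add T b):
        T (d \to a): β-rule — branch into F d  //  T a.
          branch 2.2.1 (add F d):
            ○ open, literals {b=1, d=0}.
          branch 2.2.2 (add T a):
            ○ open, literals {a=1, b=1}.
1 branch closed, 5 open.
Each open branch fixes some atoms; the unmentioned ones are free. Counting distinct full assignments: branch {b=1, d=1} (a, c) contributes 4 new; branch {b=1} (a, c, d) contributes 4 new; branch {a=1, b=1, d=1} (c) contributes 0 new; branch {b=1, d=0} (a, c) contributes 0 new; branch {a=1, b=1} (c, d) contributes 0 new. Total: 8.

8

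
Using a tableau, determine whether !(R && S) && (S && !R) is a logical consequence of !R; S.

Yes

Initial set: {!R; S; !(!(R && S) && (S && !R))}.
!(!(R && S) && (S && !R)): β-rule — branch into !!(R && S)  //  !(S && !R).
  branch 1 (add !!(R && S)):
    !!(R && S): α-rule — add R, S.
    × closes — contains both R and !R.
  branch 2 (add !(S && !R)):
    !(S && !R): β-rule — branch into !S  //  !!R.
      branch 2.1 (add !S):
        × closes — contains both S and !S.
      branch 2.2 (add !!R):
        × closes — contains both R and !R.
All 3 branches close.
Every branch closed, so the premises entail the conclusion.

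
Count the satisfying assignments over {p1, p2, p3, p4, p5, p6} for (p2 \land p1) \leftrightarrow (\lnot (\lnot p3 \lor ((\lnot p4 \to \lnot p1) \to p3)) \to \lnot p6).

16

Initial set: {((p2 \land p1) \leftrightarrow (\lnot (\lnot p3 \lor ((\lnot p4 \to \lnot p1) \to p3)) \to \lnot p6))}.
((p2 \land p1) \leftrightarrow (\lnot (\lnot p3 \lor ((\lnot p4 \to \lnot p1) \to p3)) \to \lnot p6)): β-rule — branch into (p2 \land p1), (\lnot (\lnot p3 \lor ((\lnot p4 \to \lnot p1) \to p3)) \to \lnot p6)  //  \lnot (p2 \land p1), \lnot (\lnot (\lnot p3 \lor ((\lnot p4 \to \lnot p1) \to p3)) \to \lnot p6).
  branch 1 (add (p2 \land p1), (\lnot (\lnot p3 \lor ((\lnot p4 \to \lnot p1) \to p3)) \to \lnot p6)):
    (p2 \land p1): α-rule — add p2, p1.
    (\lnot (\lnot p3 \lor ((\lnot p4 \to \lnot p1) \to p3)) \to \lnot p6): β-rule — branch into \lnot \lnot (\lnot p3 \lor ((\lnot p4 \to \lnot p1) \to p3))  //  \lnot p6.
      branch 1.1 (add \lnot \lnot (\lnot p3 \lor ((\lnot p4 \to \lnot p1) \to p3))):
        \lnot \lnot (\lnot p3 \lor ((\lnot p4 \to \lnot p1) \to p3)): β-rule — branch into \lnot p3  //  ((\lnot p4 \to \lnot p1) \to p3).
          branch 1.1.1 (add \lnot p3):
            ○ open, literals {p1=T, p2=T, p3=F}.
          branch 1.1.2 (add ((\lnot p4 \to \lnot p1) \to p3)):
            ((\lnot p4 \to \lnot p1) \to p3): β-rule — branch into \lnot (\lnot p4 \to \lnot p1)  //  p3.
              branch 1.1.2.1 (add \lnot (\lnot p4 \to \lnot p1)):
                \lnot (\lnot p4 \to \lnot p1): α-rule — add \lnot p4, \lnot \lnot p1.
                ○ open, literals {p1=T, p2=T, p4=F}.
              branch 1.1.2.2 (add p3):
                ○ open, literals {p1=T, p2=T, p3=T}.
      branch 1.2 (add \lnot p6):
        ○ open, literals {p1=T, p2=T, p6=F}.
  branch 2 (add \lnot (p2 \land p1), \lnot (\lnot (\lnot p3 \lor ((\lnot p4 \to \lnot p1) \to p3)) \to \lnot p6)):
    \lnot (\lnot (\lnot p3 \lor ((\lnot p4 \to \lnot p1) \to p3)) \to \lnot p6): α-rule — add \lnot (\lnot p3 \lor ((\lnot p4 \to \lnot p1) \to p3)), \lnot \lnot p6.
    \lnot (\lnot p3 \lor ((\lnot p4 \to \lnot p1) \to p3)): α-rule — add \lnot \lnot p3, \lnot ((\lnot p4 \to \lnot p1) \to p3).
    \lnot ((\lnot p4 \to \lnot p1) \to p3): α-rule — add (\lnot p4 \to \lnot p1), \lnot p3.
    × closes — contains both p3 and \lnot p3.
1 branch closed, 4 open.
Each open branch fixes some atoms; the unmentioned ones are free. Counting distinct full assignments: branch {p1=T, p2=T, p3=F} (p4, p5, p6) contributes 8 new; branch {p1=T, p2=T, p4=F} (p3, p5, p6) contributes 4 new; branch {p1=T, p2=T, p3=T} (p4, p5, p6) contributes 4 new; branch {p1=T, p2=T, p6=F} (p3, p4, p5) contributes 0 new. Total: 16.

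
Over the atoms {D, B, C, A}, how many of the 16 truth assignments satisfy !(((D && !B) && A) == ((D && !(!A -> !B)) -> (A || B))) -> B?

Initial set: {(!(((D && !B) && A) == ((D && !(!A -> !B)) -> (A || B))) -> B)}.
(!(((D && !B) && A) == ((D && !(!A -> !B)) -> (A || B))) -> B): β-rule — branch into !!(((D && !B) && A) == ((D && !(!A -> !B)) -> (A || B)))  //  B.
  branch 1 (add !!(((D && !B) && A) == ((D && !(!A -> !B)) -> (A || B)))):
    !!(((D && !B) && A) == ((D && !(!A -> !B)) -> (A || B))): β-rule — branch into ((D && !B) && A), ((D && !(!A -> !B)) -> (A || B))  //  !((D && !B) && A), !((D && !(!A -> !B)) -> (A || B)).
      branch 1.1 (add ((D && !B) && A), ((D && !(!A -> !B)) -> (A || B))):
        ((D && !B) && A): α-rule — add (D && !B), A.
        (D && !B): α-rule — add D, !B.
        ((D && !(!A -> !B)) -> (A || B)): β-rule — branch into !(D && !(!A -> !B))  //  (A || B).
          branch 1.1.1 (add !(D && !(!A -> !B))):
            !(D && !(!A -> !B)): β-rule — branch into !D  //  !!(!A -> !B).
              branch 1.1.1.1 (add !D):
                × closes — contains both D and !D.
              branch 1.1.1.2 (add !!(!A -> !B)):
                !!(!A -> !B): β-rule — branch into !!A  //  !B.
                  branch 1.1.1.2.1 (add !!A):
                    ○ open, literals {A=1, B=0, D=1}.
                  branch 1.1.1.2.2 (add !B):
                    ○ open, literals {A=1, B=0, D=1}.
          branch 1.1.2 (add (A || B)):
            (A || B): β-rule — branch into A  //  B.
              branch 1.1.2.1 (add A):
                ○ open, literals {A=1, B=0, D=1}.
              branch 1.1.2.2 (add B):
                × closes — contains both B and !B.
      branch 1.2 (add !((D && !B) && A), !((D && !(!A -> !B)) -> (A || B))):
        !((D && !(!A -> !B)) -> (A || B)): α-rule — add (D && !(!A -> !B)), !(A || B).
        (D && !(!A -> !B)): α-rule — add D, !(!A -> !B).
        !(A || B): α-rule — add !A, !B.
        !(!A -> !B): α-rule — add !A, !!B.
        × closes — contains both B and !B.
  branch 2 (add B):
    ○ open, literals {B=1}.
3 branches closed, 4 open.
Each open branch fixes some atoms; the unmentioned ones are free. Counting distinct full assignments: branch {A=1, B=0, D=1} (C) contributes 2 new; branch {A=1, B=0, D=1} (C) contributes 0 new; branch {A=1, B=0, D=1} (C) contributes 0 new; branch {B=1} (D, C, A) contributes 8 new. Total: 10.

10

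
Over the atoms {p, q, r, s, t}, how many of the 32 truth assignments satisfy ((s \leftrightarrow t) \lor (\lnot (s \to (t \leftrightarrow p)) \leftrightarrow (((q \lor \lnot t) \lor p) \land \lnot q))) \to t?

Initial set: {(((s \leftrightarrow t) \lor (\lnot (s \to (t \leftrightarrow p)) \leftrightarrow (((q \lor \lnot t) \lor p) \land \lnot q))) \to t)}.
(((s \leftrightarrow t) \lor (\lnot (s \to (t \leftrightarrow p)) \leftrightarrow (((q \lor \lnot t) \lor p) \land \lnot q))) \to t): β-rule — branch into \lnot ((s \leftrightarrow t) \lor (\lnot (s \to (t \leftrightarrow p)) \leftrightarrow (((q \lor \lnot t) \lor p) \land \lnot q)))  //  t.
  branch 1 (add \lnot ((s \leftrightarrow t) \lor (\lnot (s \to (t \leftrightarrow p)) \leftrightarrow (((q \lor \lnot t) \lor p) \land \lnot q)))):
    \lnot ((s \leftrightarrow t) \lor (\lnot (s \to (t \leftrightarrow p)) \leftrightarrow (((q \lor \lnot t) \lor p) \land \lnot q))): α-rule — add \lnot (s \leftrightarrow t), \lnot (\lnot (s \to (t \leftrightarrow p)) \leftrightarrow (((q \lor \lnot t) \lor p) \land \lnot q)).
    \lnot (s \leftrightarrow t): β-rule — branch into s, \lnot t  //  \lnot s, t.
      branch 1.1 (add s, \lnot t):
        \lnot (\lnot (s \to (t \leftrightarrow p)) \leftrightarrow (((q \lor \lnot t) \lor p) \land \lnot q)): β-rule — branch into \lnot (s \to (t \leftrightarrow p)), \lnot (((q \lor \lnot t) \lor p) \land \lnot q)  //  \lnot \lnot (s \to (t \leftrightarrow p)), (((q \lor \lnot t) \lor p) \land \lnot q).
          branch 1.1.1 (add \lnot (s \to (t \leftrightarrow p)), \lnot (((q \lor \lnot t) \lor p) \land \lnot q)):
            \lnot (s \to (t \leftrightarrow p)): α-rule — add s, \lnot (t \leftrightarrow p).
            \lnot (((q \lor \lnot t) \lor p) \land \lnot q): β-rule — branch into \lnot ((q \lor \lnot t) \lor p)  //  \lnot \lnot q.
              branch 1.1.1.1 (add \lnot ((q \lor \lnot t) \lor p)):
                \lnot ((q \lor \lnot t) \lor p): α-rule — add \lnot (q \lor \lnot t), \lnot p.
                \lnot (q \lor \lnot t): α-rule — add \lnot q, \lnot \lnot t.
                × closes — contains both t and \lnot t.
              branch 1.1.1.2 (add \lnot \lnot q):
                \lnot (t \leftrightarrow p): β-rule — branch into t, \lnot p  //  \lnot t, p.
                  branch 1.1.1.2.1 (add t, \lnot p):
                    × closes — contains both t and \lnot t.
                  branch 1.1.1.2.2 (add \lnot t, p):
                    ○ open, literals {p=T, q=T, s=T, t=F}.
          branch 1.1.2 (add \lnot \lnot (s \to (t \leftrightarrow p)), (((q \lor \lnot t) \lor p) \land \lnot q)):
            (((q \lor \lnot t) \lor p) \land \lnot q): α-rule — add ((q \lor \lnot t) \lor p), \lnot q.
            \lnot \lnot (s \to (t \leftrightarrow p)): β-rule — branch into \lnot s  //  (t \leftrightarrow p).
              branch 1.1.2.1 (add \lnot s):
                × closes — contains both s and \lnot s.
              branch 1.1.2.2 (add (t \leftrightarrow p)):
                ((q \lor \lnot t) \lor p): β-rule — branch into (q \lor \lnot t)  //  p.
                  branch 1.1.2.2.1 (add (q \lor \lnot t)):
                    (t \leftrightarrow p): β-rule — branch into t, p  //  \lnot t, \lnot p.
                      branch 1.1.2.2.1.1 (add t, p):
                        × closes — contains both t and \lnot t.
                      branch 1.1.2.2.1.2 (add \lnot t, \lnot p):
                        (q \lor \lnot t): β-rule — branch into q  //  \lnot t.
                          branch 1.1.2.2.1.2.1 (add q):
                            × closes — contains both q and \lnot q.
                          branch 1.1.2.2.1.2.2 (add \lnot t):
                            ○ open, literals {p=F, q=F, s=T, t=F}.
                  branch 1.1.2.2.2 (add p):
                    (t \leftrightarrow p): β-rule — branch into t, p  //  \lnot t, \lnot p.
                      branch 1.1.2.2.2.1 (add t, p):
                        × closes — contains both t and \lnot t.
                      branch 1.1.2.2.2.2 (add \lnot t, \lnot p):
                        × closes — contains both p and \lnot p.
      branch 1.2 (add \lnot s, t):
        \lnot (\lnot (s \to (t \leftrightarrow p)) \leftrightarrow (((q \lor \lnot t) \lor p) \land \lnot q)): β-rule — branch into \lnot (s \to (t \leftrightarrow p)), \lnot (((q \lor \lnot t) \lor p) \land \lnot q)  //  \lnot \lnot (s \to (t \leftrightarrow p)), (((q \lor \lnot t) \lor p) \land \lnot q).
          branch 1.2.1 (add \lnot (s \to (t \leftrightarrow p)), \lnot (((q \lor \lnot t) \lor p) \land \lnot q)):
            \lnot (s \to (t \leftrightarrow p)): α-rule — add s, \lnot (t \leftrightarrow p).
            × closes — contains both s and \lnot s.
          branch 1.2.2 (add \lnot \lnot (s \to (t \leftrightarrow p)), (((q \lor \lnot t) \lor p) \land \lnot q)):
            (((q \lor \lnot t) \lor p) \land \lnot q): α-rule — add ((q \lor \lnot t) \lor p), \lnot q.
            \lnot \lnot (s \to (t \leftrightarrow p)): β-rule — branch into \lnot s  //  (t \leftrightarrow p).
              branch 1.2.2.1 (add \lnot s):
                ((q \lor \lnot t) \lor p): β-rule — branch into (q \lor \lnot t)  //  p.
                  branch 1.2.2.1.1 (add (q \lor \lnot t)):
                    (q \lor \lnot t): β-rule — branch into q  //  \lnot t.
                      branch 1.2.2.1.1.1 (add q):
                        × closes — contains both q and \lnot q.
                      branch 1.2.2.1.1.2 (add \lnot t):
                        × closes — contains both t and \lnot t.
                  branch 1.2.2.1.2 (add p):
                    ○ open, literals {p=T, q=F, s=F, t=T}.
              branch 1.2.2.2 (add (t \leftrightarrow p)):
                ((q \lor \lnot t) \lor p): β-rule — branch into (q \lor \lnot t)  //  p.
                  branch 1.2.2.2.1 (add (q \lor \lnot t)):
                    (t \leftrightarrow p): β-rule — branch into t, p  //  \lnot t, \lnot p.
                      branch 1.2.2.2.1.1 (add t, p):
                        (q \lor \lnot t): β-rule — branch into q  //  \lnot t.
                          branch 1.2.2.2.1.1.1 (add q):
                            × closes — contains both q and \lnot q.
                          branch 1.2.2.2.1.1.2 (add \lnot t):
                            × closes — contains both t and \lnot t.
                      branch 1.2.2.2.1.2 (add \lnot t, \lnot p):
                        × closes — contains both t and \lnot t.
                  branch 1.2.2.2.2 (add p):
                    (t \leftrightarrow p): β-rule — branch into t, p  //  \lnot t, \lnot p.
                      branch 1.2.2.2.2.1 (add t, p):
                        ○ open, literals {p=T, q=F, s=F, t=T}.
                      branch 1.2.2.2.2.2 (add \lnot t, \lnot p):
                        × closes — contains both t and \lnot t.
  branch 2 (add t):
    ○ open, literals {t=T}.
14 branches closed, 5 open.
Each open branch fixes some atoms; the unmentioned ones are free. Counting distinct full assignments: branch {p=T, q=T, s=T, t=F} (r) contributes 2 new; branch {p=F, q=F, s=T, t=F} (r) contributes 2 new; branch {p=T, q=F, s=F, t=T} (r) contributes 2 new; branch {p=T, q=F, s=F, t=T} (r) contributes 0 new; branch {t=T} (p, q, r, s) contributes 14 new. Total: 20.

20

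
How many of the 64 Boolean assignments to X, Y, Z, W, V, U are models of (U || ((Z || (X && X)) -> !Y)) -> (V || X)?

Initial set: {((U || ((Z || (X && X)) -> !Y)) -> (V || X))}.
((U || ((Z || (X && X)) -> !Y)) -> (V || X)): β-rule — branch into !(U || ((Z || (X && X)) -> !Y))  //  (V || X).
  branch 1 (add !(U || ((Z || (X && X)) -> !Y))):
    !(U || ((Z || (X && X)) -> !Y)): α-rule — add !U, !((Z || (X && X)) -> !Y).
    !((Z || (X && X)) -> !Y): α-rule — add (Z || (X && X)), !!Y.
    (Z || (X && X)): β-rule — branch into Z  //  (X && X).
      branch 1.1 (add Z):
        ○ open, literals {U=false, Y=true, Z=true}.
      branch 1.2 (add (X && X)):
        (X && X): α-rule — add X, X.
        ○ open, literals {U=false, X=true, Y=true}.
  branch 2 (add (V || X)):
    (V || X): β-rule — branch into V  //  X.
      branch 2.1 (add V):
        ○ open, literals {V=true}.
      branch 2.2 (add X):
        ○ open, literals {X=true}.
0 branches closed, 4 open.
Each open branch fixes some atoms; the unmentioned ones are free. Counting distinct full assignments: branch {U=false, Y=true, Z=true} (X, W, V) contributes 8 new; branch {U=false, X=true, Y=true} (Z, W, V) contributes 4 new; branch {V=true} (X, Y, Z, W, U) contributes 26 new; branch {X=true} (Y, Z, W, V, U) contributes 12 new. Total: 50.

50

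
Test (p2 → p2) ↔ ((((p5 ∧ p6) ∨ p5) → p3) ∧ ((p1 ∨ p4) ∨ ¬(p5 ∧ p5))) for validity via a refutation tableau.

Not valid

Assume the negation and expand:
Initial set: {¬((p2 → p2) ↔ ((((p5 ∧ p6) ∨ p5) → p3) ∧ ((p1 ∨ p4) ∨ ¬(p5 ∧ p5))))}.
¬((p2 → p2) ↔ ((((p5 ∧ p6) ∨ p5) → p3) ∧ ((p1 ∨ p4) ∨ ¬(p5 ∧ p5)))): β-rule — branch into (p2 → p2), ¬((((p5 ∧ p6) ∨ p5) → p3) ∧ ((p1 ∨ p4) ∨ ¬(p5 ∧ p5)))  //  ¬(p2 → p2), ((((p5 ∧ p6) ∨ p5) → p3) ∧ ((p1 ∨ p4) ∨ ¬(p5 ∧ p5))).
  branch 1 (add (p2 → p2), ¬((((p5 ∧ p6) ∨ p5) → p3) ∧ ((p1 ∨ p4) ∨ ¬(p5 ∧ p5)))):
    (p2 → p2): β-rule — branch into ¬p2  //  p2.
      branch 1.1 (add ¬p2):
        ¬((((p5 ∧ p6) ∨ p5) → p3) ∧ ((p1 ∨ p4) ∨ ¬(p5 ∧ p5))): β-rule — branch into ¬(((p5 ∧ p6) ∨ p5) → p3)  //  ¬((p1 ∨ p4) ∨ ¬(p5 ∧ p5)).
          branch 1.1.1 (add ¬(((p5 ∧ p6) ∨ p5) → p3)):
            ¬(((p5 ∧ p6) ∨ p5) → p3): α-rule — add ((p5 ∧ p6) ∨ p5), ¬p3.
            ((p5 ∧ p6) ∨ p5): β-rule — branch into (p5 ∧ p6)  //  p5.
              branch 1.1.1.1 (add (p5 ∧ p6)):
                (p5 ∧ p6): α-rule — add p5, p6.
                ○ open, literals {p2=0, p3=0, p5=1, p6=1}.
              branch 1.1.1.2 (add p5):
                ○ open, literals {p2=0, p3=0, p5=1}.
          branch 1.1.2 (add ¬((p1 ∨ p4) ∨ ¬(p5 ∧ p5))):
            ¬((p1 ∨ p4) ∨ ¬(p5 ∧ p5)): α-rule — add ¬(p1 ∨ p4), ¬¬(p5 ∧ p5).
            ¬(p1 ∨ p4): α-rule — add ¬p1, ¬p4.
            ¬¬(p5 ∧ p5): α-rule — add p5, p5.
            ○ open, literals {p1=0, p2=0, p4=0, p5=1}.
      branch 1.2 (add p2):
        ¬((((p5 ∧ p6) ∨ p5) → p3) ∧ ((p1 ∨ p4) ∨ ¬(p5 ∧ p5))): β-rule — branch into ¬(((p5 ∧ p6) ∨ p5) → p3)  //  ¬((p1 ∨ p4) ∨ ¬(p5 ∧ p5)).
          branch 1.2.1 (add ¬(((p5 ∧ p6) ∨ p5) → p3)):
            ¬(((p5 ∧ p6) ∨ p5) → p3): α-rule — add ((p5 ∧ p6) ∨ p5), ¬p3.
            ((p5 ∧ p6) ∨ p5): β-rule — branch into (p5 ∧ p6)  //  p5.
              branch 1.2.1.1 (add (p5 ∧ p6)):
                (p5 ∧ p6): α-rule — add p5, p6.
                ○ open, literals {p2=1, p3=0, p5=1, p6=1}.
              branch 1.2.1.2 (add p5):
                ○ open, literals {p2=1, p3=0, p5=1}.
          branch 1.2.2 (add ¬((p1 ∨ p4) ∨ ¬(p5 ∧ p5))):
            ¬((p1 ∨ p4) ∨ ¬(p5 ∧ p5)): α-rule — add ¬(p1 ∨ p4), ¬¬(p5 ∧ p5).
            ¬(p1 ∨ p4): α-rule — add ¬p1, ¬p4.
            ¬¬(p5 ∧ p5): α-rule — add p5, p5.
            ○ open, literals {p1=0, p2=1, p4=0, p5=1}.
  branch 2 (add ¬(p2 → p2), ((((p5 ∧ p6) ∨ p5) → p3) ∧ ((p1 ∨ p4) ∨ ¬(p5 ∧ p5)))):
    ¬(p2 → p2): α-rule — add p2, ¬p2.
    × closes — contains both p2 and ¬p2.
1 branch closed, 6 open.
An open branch gives a countermodel: p2=0, p3=0, p5=1, p6=1 (unmentioned atoms arbitrary); under it the original formula is false.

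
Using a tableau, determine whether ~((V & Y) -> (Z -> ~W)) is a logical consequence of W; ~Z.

Initial set: {W; ~Z; ~~((V & Y) -> (Z -> ~W))}.
~~((V & Y) -> (Z -> ~W)): β-rule — branch into ~(V & Y)  //  (Z -> ~W).
  branch 1 (add ~(V & Y)):
    ~(V & Y): β-rule — branch into ~V  //  ~Y.
      branch 1.1 (add ~V):
        ○ open, literals {V=false, W=true, Z=false}.
      branch 1.2 (add ~Y):
        ○ open, literals {W=true, Y=false, Z=false}.
  branch 2 (add (Z -> ~W)):
    (Z -> ~W): β-rule — branch into ~Z  //  ~W.
      branch 2.1 (add ~Z):
        ○ open, literals {W=true, Z=false}.
      branch 2.2 (add ~W):
        × closes — contains both W and ~W.
1 branch closed, 3 open.
An open branch gives a countermodel: V=false, W=true, Z=false (unmentioned atoms arbitrary); the premises hold there but the conclusion fails.

No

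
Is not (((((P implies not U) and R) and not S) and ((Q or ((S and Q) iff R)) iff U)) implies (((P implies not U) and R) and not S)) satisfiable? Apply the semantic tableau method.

Initial set: {not (((((P implies not U) and R) and not S) and ((Q or ((S and Q) iff R)) iff U)) implies (((P implies not U) and R) and not S))}.
not (((((P implies not U) and R) and not S) and ((Q or ((S and Q) iff R)) iff U)) implies (((P implies not U) and R) and not S)): α-rule — add ((((P implies not U) and R) and not S) and ((Q or ((S and Q) iff R)) iff U)), not (((P implies not U) and R) and not S).
((((P implies not U) and R) and not S) and ((Q or ((S and Q) iff R)) iff U)): α-rule — add (((P implies not U) and R) and not S), ((Q or ((S and Q) iff R)) iff U).
(((P implies not U) and R) and not S): α-rule — add ((P implies not U) and R), not S.
((P implies not U) and R): α-rule — add (P implies not U), R.
not (((P implies not U) and R) and not S): β-rule — branch into not ((P implies not U) and R)  //  not not S.
  branch 1 (add not ((P implies not U) and R)):
    ((Q or ((S and Q) iff R)) iff U): β-rule — branch into (Q or ((S and Q) iff R)), U  //  not (Q or ((S and Q) iff R)), not U.
      branch 1.1 (add (Q or ((S and Q) iff R)), U):
        (P implies not U): β-rule — branch into not P  //  not U.
          branch 1.1.1 (add not P):
            not ((P implies not U) and R): β-rule — branch into not (P implies not U)  //  not R.
              branch 1.1.1.1 (add not (P implies not U)):
                not (P implies not U): α-rule — add P, not not U.
                × closes — contains both P and not P.
              branch 1.1.1.2 (add not R):
                × closes — contains both R and not R.
          branch 1.1.2 (add not U):
            × closes — contains both U and not U.
      branch 1.2 (add not (Q or ((S and Q) iff R)), not U):
        not (Q or ((S and Q) iff R)): α-rule — add not Q, not ((S and Q) iff R).
        (P implies not U): β-rule — branch into not P  //  not U.
          branch 1.2.1 (add not P):
            not ((P implies not U) and R): β-rule — branch into not (P implies not U)  //  not R.
              branch 1.2.1.1 (add not (P implies not U)):
                not (P implies not U): α-rule — add P, not not U.
                × closes — contains both P and not P.
              branch 1.2.1.2 (add not R):
                × closes — contains both R and not R.
          branch 1.2.2 (add not U):
            not ((P implies not U) and R): β-rule — branch into not (P implies not U)  //  not R.
              branch 1.2.2.1 (add not (P implies not U)):
                not (P implies not U): α-rule — add P, not not U.
                × closes — contains both U and not U.
              branch 1.2.2.2 (add not R):
                × closes — contains both R and not R.
  branch 2 (add not not S):
    × closes — contains both S and not S.
All 8 branches close.
Every branch closed; the formula is unsatisfiable.

Unsatisfiable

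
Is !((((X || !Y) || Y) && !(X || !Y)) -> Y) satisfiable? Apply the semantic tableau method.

Unsatisfiable

Initial set: {!((((X || !Y) || Y) && !(X || !Y)) -> Y)}.
!((((X || !Y) || Y) && !(X || !Y)) -> Y): α-rule — add (((X || !Y) || Y) && !(X || !Y)), !Y.
(((X || !Y) || Y) && !(X || !Y)): α-rule — add ((X || !Y) || Y), !(X || !Y).
!(X || !Y): α-rule — add !X, !!Y.
× closes — contains both Y and !Y.
All 1 branch closes.
Every branch closed; the formula is unsatisfiable.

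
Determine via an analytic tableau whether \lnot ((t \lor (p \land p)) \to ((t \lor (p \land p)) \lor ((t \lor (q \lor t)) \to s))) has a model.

Initial set: {\lnot ((t \lor (p \land p)) \to ((t \lor (p \land p)) \lor ((t \lor (q \lor t)) \to s)))}.
\lnot ((t \lor (p \land p)) \to ((t \lor (p \land p)) \lor ((t \lor (q \lor t)) \to s))): α-rule — add (t \lor (p \land p)), \lnot ((t \lor (p \land p)) \lor ((t \lor (q \lor t)) \to s)).
\lnot ((t \lor (p \land p)) \lor ((t \lor (q \lor t)) \to s)): α-rule — add \lnot (t \lor (p \land p)), \lnot ((t \lor (q \lor t)) \to s).
\lnot (t \lor (p \land p)): α-rule — add \lnot t, \lnot (p \land p).
\lnot ((t \lor (q \lor t)) \to s): α-rule — add (t \lor (q \lor t)), \lnot s.
(t \lor (p \land p)): β-rule — branch into t  //  (p \land p).
  branch 1 (add t):
    × closes — contains both t and \lnot t.
  branch 2 (add (p \land p)):
    (p \land p): α-rule — add p, p.
    \lnot (p \land p): β-rule — branch into \lnot p  //  \lnot p.
      branch 2.1 (add \lnot p):
        × closes — contains both p and \lnot p.
      branch 2.2 (add \lnot p):
        × closes — contains both p and \lnot p.
All 3 branches close.
Every branch closed; the formula is unsatisfiable.

Unsatisfiable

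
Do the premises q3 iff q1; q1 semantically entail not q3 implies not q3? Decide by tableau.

Initial set: {(q3 iff q1); q1; not (not q3 implies not q3)}.
not (not q3 implies not q3): α-rule — add not q3, not not q3.
× closes — contains both q3 and not q3.
All 1 branch closes.
Every branch closed, so the premises entail the conclusion.

Yes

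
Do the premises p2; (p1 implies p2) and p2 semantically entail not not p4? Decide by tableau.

Initial set: {p2; ((p1 implies p2) and p2); not not not p4}.
((p1 implies p2) and p2): α-rule — add (p1 implies p2), p2.
not not not p4: drop double negation, giving not p4.
(p1 implies p2): β-rule — branch into not p1  //  p2.
  branch 1 (add not p1):
    ○ open, literals {p1=F, p2=T, p4=F}.
  branch 2 (add p2):
    ○ open, literals {p2=T, p4=F}.
0 branches closed, 2 open.
An open branch gives a countermodel: p1=F, p2=T, p4=F (unmentioned atoms arbitrary); the premises hold there but the conclusion fails.

No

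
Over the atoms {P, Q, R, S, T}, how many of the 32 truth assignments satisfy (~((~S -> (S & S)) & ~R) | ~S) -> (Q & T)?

14

Initial set: {((~((~S -> (S & S)) & ~R) | ~S) -> (Q & T))}.
((~((~S -> (S & S)) & ~R) | ~S) -> (Q & T)): β-rule — branch into ~(~((~S -> (S & S)) & ~R) | ~S)  //  (Q & T).
  branch 1 (add ~(~((~S -> (S & S)) & ~R) | ~S)):
    ~(~((~S -> (S & S)) & ~R) | ~S): α-rule — add ~~((~S -> (S & S)) & ~R), ~~S.
    ~~((~S -> (S & S)) & ~R): α-rule — add (~S -> (S & S)), ~R.
    (~S -> (S & S)): β-rule — branch into ~~S  //  (S & S).
      branch 1.1 (add ~~S):
        ○ open, literals {R=F, S=T}.
      branch 1.2 (add (S & S)):
        (S & S): α-rule — add S, S.
        ○ open, literals {R=F, S=T}.
  branch 2 (add (Q & T)):
    (Q & T): α-rule — add Q, T.
    ○ open, literals {Q=T, T=T}.
0 branches closed, 3 open.
Each open branch fixes some atoms; the unmentioned ones are free. Counting distinct full assignments: branch {R=F, S=T} (P, Q, T) contributes 8 new; branch {R=F, S=T} (P, Q, T) contributes 0 new; branch {Q=T, T=T} (P, R, S) contributes 6 new. Total: 14.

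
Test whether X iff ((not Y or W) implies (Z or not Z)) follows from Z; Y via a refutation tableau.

Initial set: {T Z; T Y; F (X iff ((not Y or W) implies (Z or not Z)))}.
F (X iff ((not Y or W) implies (Z or not Z))): β-rule — branch into T X, F ((not Y or W) implies (Z or not Z))  //  F X, T ((not Y or W) implies (Z or not Z)).
  branch 1 (add T X, F ((not Y or W) implies (Z or not Z))):
    F ((not Y or W) implies (Z or not Z)): α-rule — add T (not Y or W), F (Z or not Z).
    F (Z or not Z): α-rule — add F Z, F not Z.
    × closes — contains both Z and not Z.
  branch 2 (add F X, T ((not Y or W) implies (Z or not Z))):
    T ((not Y or W) implies (Z or not Z)): β-rule — branch into F (not Y or W)  //  T (Z or not Z).
      branch 2.1 (add F (not Y or W)):
        F (not Y or W): α-rule — add F not Y, F W.
        ○ open, literals {W=F, X=F, Y=T, Z=T}.
      branch 2.2 (add T (Z or not Z)):
        T (Z or not Z): β-rule — branch into T Z  //  T not Z.
          branch 2.2.1 (add T Z):
            ○ open, literals {X=F, Y=T, Z=T}.
          branch 2.2.2 (add T not Z):
            × closes — contains both Z and not Z.
2 branches closed, 2 open.
An open branch gives a countermodel: W=F, X=F, Y=T, Z=T (unmentioned atoms arbitrary); the premises hold there but the conclusion fails.

No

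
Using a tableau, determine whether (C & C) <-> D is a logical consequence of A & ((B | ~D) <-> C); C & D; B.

Yes

Initial set: {(A & ((B | ~D) <-> C)); (C & D); B; ~((C & C) <-> D)}.
(A & ((B | ~D) <-> C)): α-rule — add A, ((B | ~D) <-> C).
(C & D): α-rule — add C, D.
~((C & C) <-> D): β-rule — branch into (C & C), ~D  //  ~(C & C), D.
  branch 1 (add (C & C), ~D):
    × closes — contains both D and ~D.
  branch 2 (add ~(C & C), D):
    ((B | ~D) <-> C): β-rule — branch into (B | ~D), C  //  ~(B | ~D), ~C.
      branch 2.1 (add (B | ~D), C):
        ~(C & C): β-rule — branch into ~C  //  ~C.
          branch 2.1.1 (add ~C):
            × closes — contains both C and ~C.
          branch 2.1.2 (add ~C):
            × closes — contains both C and ~C.
      branch 2.2 (add ~(B | ~D), ~C):
        × closes — contains both C and ~C.
All 4 branches close.
Every branch closed, so the premises entail the conclusion.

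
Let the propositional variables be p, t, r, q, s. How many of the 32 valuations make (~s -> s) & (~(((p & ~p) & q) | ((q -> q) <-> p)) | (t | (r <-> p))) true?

14

Initial set: {((~s -> s) & (~(((p & ~p) & q) | ((q -> q) <-> p)) | (t | (r <-> p))))}.
((~s -> s) & (~(((p & ~p) & q) | ((q -> q) <-> p)) | (t | (r <-> p)))): α-rule — add (~s -> s), (~(((p & ~p) & q) | ((q -> q) <-> p)) | (t | (r <-> p))).
(~s -> s): β-rule — branch into ~~s  //  s.
  branch 1 (add ~~s):
    (~(((p & ~p) & q) | ((q -> q) <-> p)) | (t | (r <-> p))): β-rule — branch into ~(((p & ~p) & q) | ((q -> q) <-> p))  //  (t | (r <-> p)).
      branch 1.1 (add ~(((p & ~p) & q) | ((q -> q) <-> p))):
        ~(((p & ~p) & q) | ((q -> q) <-> p)): α-rule — add ~((p & ~p) & q), ~((q -> q) <-> p).
        ~((p & ~p) & q): β-rule — branch into ~(p & ~p)  //  ~q.
          branch 1.1.1 (add ~(p & ~p)):
            ~((q -> q) <-> p): β-rule — branch into (q -> q), ~p  //  ~(q -> q), p.
              branch 1.1.1.1 (add (q -> q), ~p):
                ~(p & ~p): β-rule — branch into ~p  //  ~~p.
                  branch 1.1.1.1.1 (add ~p):
                    (q -> q): β-rule — branch into ~q  //  q.
                      branch 1.1.1.1.1.1 (add ~q):
                        ○ open, literals {p=F, q=F, s=T}.
                      branch 1.1.1.1.1.2 (add q):
                        ○ open, literals {p=F, q=T, s=T}.
                  branch 1.1.1.1.2 (add ~~p):
                    × closes — contains both p and ~p.
              branch 1.1.1.2 (add ~(q -> q), p):
                ~(q -> q): α-rule — add q, ~q.
                × closes — contains both q and ~q.
          branch 1.1.2 (add ~q):
            ~((q -> q) <-> p): β-rule — branch into (q -> q), ~p  //  ~(q -> q), p.
              branch 1.1.2.1 (add (q -> q), ~p):
                (q -> q): β-rule — branch into ~q  //  q.
                  branch 1.1.2.1.1 (add ~q):
                    ○ open, literals {p=F, q=F, s=T}.
                  branch 1.1.2.1.2 (add q):
                    × closes — contains both q and ~q.
              branch 1.1.2.2 (add ~(q -> q), p):
                ~(q -> q): α-rule — add q, ~q.
                × closes — contains both q and ~q.
      branch 1.2 (add (t | (r <-> p))):
        (t | (r <-> p)): β-rule — branch into t  //  (r <-> p).
          branch 1.2.1 (add t):
            ○ open, literals {s=T, t=T}.
          branch 1.2.2 (add (r <-> p)):
            (r <-> p): β-rule — branch into r, p  //  ~r, ~p.
              branch 1.2.2.1 (add r, p):
                ○ open, literals {p=T, r=T, s=T}.
              branch 1.2.2.2 (add ~r, ~p):
                ○ open, literals {p=F, r=F, s=T}.
  branch 2 (add s):
    (~(((p & ~p) & q) | ((q -> q) <-> p)) | (t | (r <-> p))): β-rule — branch into ~(((p & ~p) & q) | ((q -> q) <-> p))  //  (t | (r <-> p)).
      branch 2.1 (add ~(((p & ~p) & q) | ((q -> q) <-> p))):
        ~(((p & ~p) & q) | ((q -> q) <-> p)): α-rule — add ~((p & ~p) & q), ~((q -> q) <-> p).
        ~((p & ~p) & q): β-rule — branch into ~(p & ~p)  //  ~q.
          branch 2.1.1 (add ~(p & ~p)):
            ~((q -> q) <-> p): β-rule — branch into (q -> q), ~p  //  ~(q -> q), p.
              branch 2.1.1.1 (add (q -> q), ~p):
                ~(p & ~p): β-rule — branch into ~p  //  ~~p.
                  branch 2.1.1.1.1 (add ~p):
                    (q -> q): β-rule — branch into ~q  //  q.
                      branch 2.1.1.1.1.1 (add ~q):
                        ○ open, literals {p=F, q=F, s=T}.
                      branch 2.1.1.1.1.2 (add q):
                        ○ open, literals {p=F, q=T, s=T}.
                  branch 2.1.1.1.2 (add ~~p):
                    × closes — contains both p and ~p.
              branch 2.1.1.2 (add ~(q -> q), p):
                ~(q -> q): α-rule — add q, ~q.
                × closes — contains both q and ~q.
          branch 2.1.2 (add ~q):
            ~((q -> q) <-> p): β-rule — branch into (q -> q), ~p  //  ~(q -> q), p.
              branch 2.1.2.1 (add (q -> q), ~p):
                (q -> q): β-rule — branch into ~q  //  q.
                  branch 2.1.2.1.1 (add ~q):
                    ○ open, literals {p=F, q=F, s=T}.
                  branch 2.1.2.1.2 (add q):
                    × closes — contains both q and ~q.
              branch 2.1.2.2 (add ~(q -> q), p):
                ~(q -> q): α-rule — add q, ~q.
                × closes — contains both q and ~q.
      branch 2.2 (add (t | (r <-> p))):
        (t | (r <-> p)): β-rule — branch into t  //  (r <-> p).
          branch 2.2.1 (add t):
            ○ open, literals {s=T, t=T}.
          branch 2.2.2 (add (r <-> p)):
            (r <-> p): β-rule — branch into r, p  //  ~r, ~p.
              branch 2.2.2.1 (add r, p):
                ○ open, literals {p=T, r=T, s=T}.
              branch 2.2.2.2 (add ~r, ~p):
                ○ open, literals {p=F, r=F, s=T}.
8 branches closed, 12 open.
Each open branch fixes some atoms; the unmentioned ones are free. Counting distinct full assignments: branch {p=F, q=F, s=T} (t, r) contributes 4 new; branch {p=F, q=T, s=T} (t, r) contributes 4 new; branch {p=F, q=F, s=T} (t, r) contributes 0 new; branch {s=T, t=T} (p, r, q) contributes 4 new; branch {p=T, r=T, s=T} (t, q) contributes 2 new; branch {p=F, r=F, s=T} (t, q) contributes 0 new; branch {p=F, q=F, s=T} (t, r) contributes 0 new; branch {p=F, q=T, s=T} (t, r) contributes 0 new; branch {p=F, q=F, s=T} (t, r) contributes 0 new; branch {s=T, t=T} (p, r, q) contributes 0 new; branch {p=T, r=T, s=T} (t, q) contributes 0 new; branch {p=F, r=F, s=T} (t, q) contributes 0 new. Total: 14.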